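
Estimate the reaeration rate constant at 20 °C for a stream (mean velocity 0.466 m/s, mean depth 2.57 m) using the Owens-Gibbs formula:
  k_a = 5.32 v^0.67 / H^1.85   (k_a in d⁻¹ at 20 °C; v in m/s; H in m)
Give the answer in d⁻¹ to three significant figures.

k_a ≈ 0.556 d⁻¹

k_a = 5.32 × 0.466^0.67 / 2.57^1.85 = 5.32 × 0.5995 / 5.733 = 0.5564 d⁻¹.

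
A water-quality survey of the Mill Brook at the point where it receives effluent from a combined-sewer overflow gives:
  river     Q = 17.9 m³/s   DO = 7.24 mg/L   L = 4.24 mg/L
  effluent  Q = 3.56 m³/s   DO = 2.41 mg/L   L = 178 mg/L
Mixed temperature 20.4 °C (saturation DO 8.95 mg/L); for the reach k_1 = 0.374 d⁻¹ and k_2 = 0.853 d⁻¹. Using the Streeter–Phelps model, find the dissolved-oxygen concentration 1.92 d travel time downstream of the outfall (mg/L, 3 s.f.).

DO ≈ 0.890 mg/L

Mixed DO = (17.9×7.24 + 3.56×2.41)/(17.9+3.56) = 138.2/21.46 = 6.439 mg/L.
Mixed L₀ = (17.9×4.24 + 3.56×178)/(21.46) = 709.6/21.46 = 33.07 mg/L.
Initial deficit D₀ = C_s − DO₀ = 8.95 − 6.439 = 2.511 mg/L.
D(1.92) = [0.374×33.07/(0.853−0.374)](e^(−0.374×1.92) − e^(−0.853×1.92)) + 2.511 e^(−0.853×1.92)
= 25.82 × (0.4877 − 0.1944) + 2.511 × 0.1944 = 8.060 mg/L.
DO = 8.95 − 8.060 = 0.8904 mg/L.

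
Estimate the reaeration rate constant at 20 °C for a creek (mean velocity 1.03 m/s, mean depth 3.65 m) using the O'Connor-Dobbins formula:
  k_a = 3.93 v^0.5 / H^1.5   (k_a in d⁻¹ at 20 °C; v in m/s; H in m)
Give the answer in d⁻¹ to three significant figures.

k_a ≈ 0.572 d⁻¹

k_a = 3.93 × 1.03^0.5 / 3.65^1.5 = 3.93 × 1.015 / 6.973 = 0.5720 d⁻¹.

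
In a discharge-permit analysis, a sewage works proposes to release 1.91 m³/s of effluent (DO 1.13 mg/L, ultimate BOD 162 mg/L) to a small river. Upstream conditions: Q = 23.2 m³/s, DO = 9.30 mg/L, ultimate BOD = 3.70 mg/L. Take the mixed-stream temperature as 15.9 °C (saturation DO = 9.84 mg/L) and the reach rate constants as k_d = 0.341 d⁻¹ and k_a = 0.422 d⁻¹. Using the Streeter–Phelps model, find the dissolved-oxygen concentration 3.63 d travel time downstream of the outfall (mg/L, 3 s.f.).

Mixed DO = (23.2×9.30 + 1.91×1.13)/(23.2+1.91) = 217.9/25.11 = 8.679 mg/L.
Mixed L₀ = (23.2×3.70 + 1.91×162)/(25.11) = 395.3/25.11 = 15.74 mg/L.
Initial deficit D₀ = C_s − DO₀ = 9.84 − 8.679 = 1.161 mg/L.
D(3.63) = [0.341×15.74/(0.422−0.341)](e^(−0.341×3.63) − e^(−0.422×3.63)) + 1.161 e^(−0.422×3.63)
= 66.27 × (0.2900 − 0.2161) + 1.161 × 0.2161 = 5.147 mg/L.
DO = 9.84 − 5.147 = 4.693 mg/L.

DO ≈ 4.69 mg/L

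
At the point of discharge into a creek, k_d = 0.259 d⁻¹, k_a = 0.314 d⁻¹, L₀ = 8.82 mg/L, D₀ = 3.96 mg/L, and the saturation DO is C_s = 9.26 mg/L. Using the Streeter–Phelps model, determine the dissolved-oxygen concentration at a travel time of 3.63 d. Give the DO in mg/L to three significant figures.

k_d L₀/(k_a−k_d) = 0.259×8.82/(0.314−0.259) = 2.284/0.05500 = 41.53 mg/L.
e^(−k_d t) = e^(−0.259×3.630) = 0.3906; e^(−k_a t) = e^(−0.314×3.630) = 0.3199.
D = 41.53 × (0.3906 − 0.3199) + 3.96 × 0.3199 = 2.936 + 1.267 = 4.203 mg/L.
DO = C_s − D = 9.26 − 4.203 = 5.057 mg/L.

DO ≈ 5.06 mg/L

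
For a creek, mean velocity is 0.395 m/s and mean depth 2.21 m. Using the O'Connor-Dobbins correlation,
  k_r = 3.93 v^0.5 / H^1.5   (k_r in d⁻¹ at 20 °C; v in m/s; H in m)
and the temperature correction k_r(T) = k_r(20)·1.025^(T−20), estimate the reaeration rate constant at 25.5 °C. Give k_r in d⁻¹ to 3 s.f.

k_r ≈ 0.861 d⁻¹

k_r(20) = 3.93 × 0.395^0.5 / 2.21^1.5 = 3.93 × 0.6285 / 3.285 = 0.7518 d⁻¹.
k_r(25.5) = 0.7518 × 1.025^(25.5−20) = 0.7518 × 1.145 = 0.8612 d⁻¹.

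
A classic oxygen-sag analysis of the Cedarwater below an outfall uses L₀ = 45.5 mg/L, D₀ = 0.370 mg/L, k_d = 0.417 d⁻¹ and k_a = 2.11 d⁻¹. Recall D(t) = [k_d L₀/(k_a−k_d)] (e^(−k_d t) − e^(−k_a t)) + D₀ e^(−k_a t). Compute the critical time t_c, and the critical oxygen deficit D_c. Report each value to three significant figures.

t_c ≈ 0.938 d; D_c ≈ 6.08 mg/L

With k_a/k_d = 5.060 and 1 − D₀(k_a−k_d)/(k_d L₀) = 0.9670,
t_c = ln(5.060 × 0.9670) / (2.11 − 0.417) = ln(4.893) / 1.693 = 1.588/1.693 = 0.9379 d.
L(t_c) = L₀ e^(−k_d t_c) = 45.5 × 0.6763 = 30.77 mg/L, and at the critical point k_a D_c = k_d L, so D_c = (0.417/2.11) × 30.77 = 6.082 mg/L.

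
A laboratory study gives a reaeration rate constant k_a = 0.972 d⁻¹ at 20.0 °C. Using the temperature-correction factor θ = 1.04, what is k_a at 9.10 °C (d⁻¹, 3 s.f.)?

k_a(T₂) = k_a(T₁) · θ^(T₂−T₁) = 0.972 × 1.04^(9.10−20.0)
= 0.972 × 1.04^-10.9 = 0.972 × 0.6521 = 0.6339 d⁻¹.

k_a ≈ 0.634 d⁻¹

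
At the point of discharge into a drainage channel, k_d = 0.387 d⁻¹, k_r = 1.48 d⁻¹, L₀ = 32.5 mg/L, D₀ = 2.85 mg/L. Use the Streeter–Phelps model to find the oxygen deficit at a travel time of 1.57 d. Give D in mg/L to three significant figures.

D ≈ 5.42 mg/L

k_d L₀/(k_r−k_d) = 0.387×32.5/(1.48−0.387) = 12.58/1.093 = 11.51 mg/L.
e^(−k_d t) = e^(−0.387×1.570) = 0.5447; e^(−k_r t) = e^(−1.48×1.570) = 0.09792.
D = 11.51 × (0.5447 − 0.09792) + 2.85 × 0.09792 = 5.141 + 0.2791 = 5.420 mg/L.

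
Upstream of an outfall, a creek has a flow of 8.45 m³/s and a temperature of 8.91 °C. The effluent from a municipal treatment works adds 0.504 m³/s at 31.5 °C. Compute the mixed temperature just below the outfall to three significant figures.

Flow-weighted mixing: C = (Q_r C_r + Q_w C_w)/(Q_r + Q_w)
= (8.45×8.91 + 0.504×31.5)/(8.45 + 0.504) = 91.17/8.954 = 10.18 °C.

10.2 °C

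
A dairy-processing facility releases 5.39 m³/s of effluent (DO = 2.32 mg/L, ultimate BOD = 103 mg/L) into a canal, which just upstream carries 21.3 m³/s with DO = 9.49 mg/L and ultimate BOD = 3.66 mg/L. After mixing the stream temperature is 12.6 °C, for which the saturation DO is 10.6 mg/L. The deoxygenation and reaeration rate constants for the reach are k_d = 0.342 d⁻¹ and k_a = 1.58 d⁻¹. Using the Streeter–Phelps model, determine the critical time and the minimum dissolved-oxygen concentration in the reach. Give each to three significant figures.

Mixed DO = (21.3×9.49 + 5.39×2.32)/(21.3+5.39) = 214.6/26.69 = 8.042 mg/L.
Mixed L₀ = (21.3×3.66 + 5.39×103)/(26.69) = 633.1/26.69 = 23.72 mg/L.
Initial deficit D₀ = C_s − DO₀ = 10.6 − 8.042 = 2.558 mg/L.
t_c = (1/1.238) ln[(1.58/0.342)(1 − 2.558×1.238/(0.342×23.72))] = 0.8078 × ln(2.817) = 0.8364 d.
D_c = (0.342/1.58) × 23.72 × e^(−0.342×0.8364) = 0.2165 × 23.72 × 0.7512 = 3.857 mg/L.
Minimum DO = 10.6 − 3.857 = 6.743 mg/L.

t_c ≈ 0.836 d; minimum DO ≈ 6.74 mg/L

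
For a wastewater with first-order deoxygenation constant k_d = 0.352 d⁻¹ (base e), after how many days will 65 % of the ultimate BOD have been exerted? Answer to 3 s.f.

t ≈ 2.98 d

y/L₀ = 1 − e^(−k_d t) = 0.65 ⇒ e^(−k_d t) = 0.350
t = −ln(0.350) / 0.352 = 1.050 / 0.352 = 2.982 d.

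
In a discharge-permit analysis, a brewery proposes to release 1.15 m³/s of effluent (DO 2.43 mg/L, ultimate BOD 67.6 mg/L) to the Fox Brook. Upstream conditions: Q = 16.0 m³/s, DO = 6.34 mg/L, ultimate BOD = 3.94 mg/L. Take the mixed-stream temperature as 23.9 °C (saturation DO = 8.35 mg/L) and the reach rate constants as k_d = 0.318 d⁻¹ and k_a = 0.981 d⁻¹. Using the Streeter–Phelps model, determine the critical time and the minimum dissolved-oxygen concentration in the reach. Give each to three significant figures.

t_c ≈ 0.401 d; minimum DO ≈ 6.01 mg/L

Mixed DO = (16.0×6.34 + 1.15×2.43)/(16.0+1.15) = 104.2/17.15 = 6.078 mg/L.
Mixed L₀ = (16.0×3.94 + 1.15×67.6)/(17.15) = 140.8/17.15 = 8.209 mg/L.
Initial deficit D₀ = C_s − DO₀ = 8.35 − 6.078 = 2.272 mg/L.
t_c = (1/0.6630) ln[(0.981/0.318)(1 − 2.272×0.6630/(0.318×8.209))] = 1.508 × ln(1.305) = 0.4010 d.
D_c = (0.318/0.981) × 8.209 × e^(−0.318×0.4010) = 0.3242 × 8.209 × 0.8803 = 2.342 mg/L.
Minimum DO = 8.35 − 2.342 = 6.008 mg/L.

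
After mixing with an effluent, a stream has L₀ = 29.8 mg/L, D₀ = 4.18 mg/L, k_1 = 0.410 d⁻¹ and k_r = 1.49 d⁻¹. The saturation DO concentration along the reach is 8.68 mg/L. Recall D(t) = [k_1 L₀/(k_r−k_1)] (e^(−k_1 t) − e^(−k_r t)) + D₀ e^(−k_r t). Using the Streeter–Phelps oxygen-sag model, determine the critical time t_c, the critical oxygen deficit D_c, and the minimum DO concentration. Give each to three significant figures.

t_c ≈ 0.768 d; D_c ≈ 5.99 mg/L; min DO ≈ 2.69 mg/L

t_c = [1/(k_r−k_1)] ln[(k_r/k_1)(1 − D₀(k_r−k_1)/(k_1 L₀))]
= [1/(1.49−0.410)] ln[(1.49/0.410)(1 − 4.18×1.080/(0.410×29.8))]
= (1/1.080) ln[3.634 × 0.6305] = 0.9259 × ln(2.291) = 0.9259 × 0.8292 = 0.7677 d.
L(t_c) = L₀ e^(−k_1 t_c) = 29.8 × 0.7300 = 21.75 mg/L, and at the critical point k_r D_c = k_1 L, so D_c = (0.410/1.49) × 21.75 = 5.986 mg/L.
Minimum DO = C_s − D_c = 8.68 − 5.986 = 2.694 mg/L.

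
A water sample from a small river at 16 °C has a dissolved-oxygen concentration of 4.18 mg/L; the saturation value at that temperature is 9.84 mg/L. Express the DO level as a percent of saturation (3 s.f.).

% saturation = C/C_s × 100 = 4.18/9.84 × 100 = 42.5 %.

42.5 % saturation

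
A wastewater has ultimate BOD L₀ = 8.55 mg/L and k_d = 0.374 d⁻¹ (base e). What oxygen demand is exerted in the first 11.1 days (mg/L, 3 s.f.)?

y_t = L₀(1 − e^(−k_d t)) = 8.55 × (1 − e^(−0.374×11.1))
= 8.55 × (1 − 0.01574) = 8.55 × 0.9843 = 8.415 mg/L.

y ≈ 8.42 mg/L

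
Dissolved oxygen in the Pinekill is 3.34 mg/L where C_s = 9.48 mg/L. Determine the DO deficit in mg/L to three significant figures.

D = C_s − C = 9.48 − 3.34 = 6.14 mg/L.

D ≈ 6.14 mg/L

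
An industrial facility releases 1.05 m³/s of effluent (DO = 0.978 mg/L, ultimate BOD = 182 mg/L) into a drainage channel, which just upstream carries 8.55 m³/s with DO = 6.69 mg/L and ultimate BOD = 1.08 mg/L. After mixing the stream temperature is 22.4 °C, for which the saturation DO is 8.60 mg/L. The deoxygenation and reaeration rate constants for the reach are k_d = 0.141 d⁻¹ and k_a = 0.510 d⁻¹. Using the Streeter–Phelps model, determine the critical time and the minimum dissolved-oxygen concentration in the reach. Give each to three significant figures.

t_c ≈ 2.45 d; minimum DO ≈ 4.51 mg/L

Mixed DO = (8.55×6.69 + 1.05×0.978)/(8.55+1.05) = 58.23/9.600 = 6.065 mg/L.
Mixed L₀ = (8.55×1.08 + 1.05×182)/(9.600) = 200.3/9.600 = 20.87 mg/L.
Initial deficit D₀ = C_s − DO₀ = 8.60 − 6.065 = 2.535 mg/L.
t_c = (1/0.3690) ln[(0.510/0.141)(1 − 2.535×0.3690/(0.141×20.87))] = 2.710 × ln(2.467) = 2.447 d.
D_c = (0.141/0.510) × 20.87 × e^(−0.141×2.447) = 0.2765 × 20.87 × 0.7082 = 4.086 mg/L.
Minimum DO = 8.60 − 4.086 = 4.514 mg/L.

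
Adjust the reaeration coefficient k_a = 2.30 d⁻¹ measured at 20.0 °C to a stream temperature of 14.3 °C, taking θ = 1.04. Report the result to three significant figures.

k_a(T₂) = k_a(T₁) · θ^(T₂−T₁) = 2.30 × 1.04^(14.3−20.0)
= 2.30 × 1.04^-5.70 = 2.30 × 0.7997 = 1.839 d⁻¹.

k_a ≈ 1.84 d⁻¹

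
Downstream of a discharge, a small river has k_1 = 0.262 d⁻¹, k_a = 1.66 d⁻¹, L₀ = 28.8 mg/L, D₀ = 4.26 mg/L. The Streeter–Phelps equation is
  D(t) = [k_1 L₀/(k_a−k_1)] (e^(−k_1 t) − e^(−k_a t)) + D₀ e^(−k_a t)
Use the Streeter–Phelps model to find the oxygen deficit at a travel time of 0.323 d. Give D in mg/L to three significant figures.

D ≈ 4.29 mg/L

k_1 L₀/(k_a−k_1) = 0.262×28.8/(1.66−0.262) = 7.546/1.398 = 5.397 mg/L.
e^(−k_1 t) = e^(−0.262×0.3230) = 0.9189; e^(−k_a t) = e^(−1.66×0.3230) = 0.5850.
D = 5.397 × (0.9189 − 0.5850) + 4.26 × 0.5850 = 1.802 + 2.492 = 4.294 mg/L.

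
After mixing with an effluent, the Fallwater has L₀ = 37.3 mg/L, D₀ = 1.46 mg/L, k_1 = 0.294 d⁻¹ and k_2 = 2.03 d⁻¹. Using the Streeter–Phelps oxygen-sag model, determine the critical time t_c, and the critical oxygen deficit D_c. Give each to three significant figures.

At the critical point dD/dt = 0, so k_1 L₀ e^(−k_1 t) = k_2 D. Substituting D(t) from the Streeter–Phelps equation and solving for t gives
t_c = ln[(k_2/k_1)(1 − D₀(k_2−k_1)/(k_1 L₀))] / (k_2−k_1).
Here k_2−k_1 = 1.736 d⁻¹ and 1 − D₀(k_2−k_1)/(k_1 L₀) = 1 − 1.46×1.736/(0.294×37.3) = 0.7689, so
t_c = ln(6.905 × 0.7689) / 1.736 = 1.669 / 1.736 = 0.9616 d.
L(t_c) = L₀ e^(−k_1 t_c) = 37.3 × 0.7537 = 28.11 mg/L, and at the critical point k_2 D_c = k_1 L, so D_c = (0.294/2.03) × 28.11 = 4.072 mg/L.

t_c ≈ 0.962 d; D_c ≈ 4.07 mg/L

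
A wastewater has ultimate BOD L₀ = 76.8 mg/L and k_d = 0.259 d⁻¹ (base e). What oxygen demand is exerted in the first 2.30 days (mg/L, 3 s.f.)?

y ≈ 34.5 mg/L

y_t = L₀(1 − e^(−k_d t)) = 76.8 × (1 − e^(−0.259×2.30))
= 76.8 × (1 − 0.5512) = 76.8 × 0.4488 = 34.47 mg/L.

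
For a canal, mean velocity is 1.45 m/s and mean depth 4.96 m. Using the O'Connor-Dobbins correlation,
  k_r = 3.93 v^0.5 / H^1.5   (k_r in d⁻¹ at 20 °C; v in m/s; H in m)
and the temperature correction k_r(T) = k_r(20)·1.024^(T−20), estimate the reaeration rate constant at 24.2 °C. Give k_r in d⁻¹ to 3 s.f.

k_r(20) = 3.93 × 1.45^0.5 / 4.96^1.5 = 3.93 × 1.204 / 11.05 = 0.4284 d⁻¹.
k_r(24.2) = 0.4284 × 1.024^(24.2−20) = 0.4284 × 1.105 = 0.4733 d⁻¹.

k_r ≈ 0.473 d⁻¹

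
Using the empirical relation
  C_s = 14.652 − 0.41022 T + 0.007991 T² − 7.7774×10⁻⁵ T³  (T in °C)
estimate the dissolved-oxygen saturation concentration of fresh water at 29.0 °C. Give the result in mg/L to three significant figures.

C_s = 14.652 − 0.41022×29.0 + 0.007991×29.0² − 7.7774×10⁻⁵×29.0³ = 7.579 mg/L.

C_s ≈ 7.58 mg/L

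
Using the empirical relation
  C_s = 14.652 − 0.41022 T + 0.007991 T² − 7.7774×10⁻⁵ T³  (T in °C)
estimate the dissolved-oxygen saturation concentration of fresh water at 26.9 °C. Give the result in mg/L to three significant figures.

C_s = 14.652 − 0.41022×26.9 + 0.007991×26.9² − 7.7774×10⁻⁵×26.9³ = 7.886 mg/L.

C_s ≈ 7.89 mg/L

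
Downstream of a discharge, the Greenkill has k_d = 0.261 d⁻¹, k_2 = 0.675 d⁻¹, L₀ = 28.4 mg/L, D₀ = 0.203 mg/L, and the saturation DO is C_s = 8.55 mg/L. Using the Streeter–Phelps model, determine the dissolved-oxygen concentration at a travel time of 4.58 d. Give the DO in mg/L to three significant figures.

k_d L₀/(k_2−k_d) = 0.261×28.4/(0.675−0.261) = 7.412/0.4140 = 17.90 mg/L.
e^(−k_d t) = e^(−0.261×4.580) = 0.3026; e^(−k_2 t) = e^(−0.675×4.580) = 0.04543.
D = 17.90 × (0.3026 − 0.04543) + 0.203 × 0.04543 = 4.604 + 0.009223 = 4.613 mg/L.
DO = C_s − D = 8.55 − 4.613 = 3.937 mg/L.

DO ≈ 3.94 mg/L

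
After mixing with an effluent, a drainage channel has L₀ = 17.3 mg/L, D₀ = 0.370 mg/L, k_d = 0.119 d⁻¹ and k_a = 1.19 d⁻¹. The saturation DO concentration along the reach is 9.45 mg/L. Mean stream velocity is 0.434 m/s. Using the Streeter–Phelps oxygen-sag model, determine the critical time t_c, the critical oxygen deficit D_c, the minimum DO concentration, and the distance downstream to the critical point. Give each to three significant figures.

t_c ≈ 1.95 d; D_c ≈ 1.37 mg/L; min DO ≈ 8.08 mg/L; x_c ≈ 73.1 km

At the critical point dD/dt = 0, so k_d L₀ e^(−k_d t) = k_a D. Substituting D(t) from the Streeter–Phelps equation and solving for t gives
t_c = ln[(k_a/k_d)(1 − D₀(k_a−k_d)/(k_d L₀))] / (k_a−k_d).
Here k_a−k_d = 1.071 d⁻¹ and 1 − D₀(k_a−k_d)/(k_d L₀) = 1 − 0.370×1.071/(0.119×17.3) = 0.8075, so
t_c = ln(10.00 × 0.8075) / 1.071 = 2.089 / 1.071 = 1.950 d.
L(t_c) = L₀ e^(−k_d t_c) = 17.3 × 0.7929 = 13.72 mg/L, and at the critical point k_a D_c = k_d L, so D_c = (0.119/1.19) × 13.72 = 1.372 mg/L.
Minimum DO = C_s − D_c = 9.45 − 1.372 = 8.078 mg/L.
x_c = v t_c = 0.434 m/s × 1.950 d × 86400 s/d = 73130 m ≈ 73.1 km.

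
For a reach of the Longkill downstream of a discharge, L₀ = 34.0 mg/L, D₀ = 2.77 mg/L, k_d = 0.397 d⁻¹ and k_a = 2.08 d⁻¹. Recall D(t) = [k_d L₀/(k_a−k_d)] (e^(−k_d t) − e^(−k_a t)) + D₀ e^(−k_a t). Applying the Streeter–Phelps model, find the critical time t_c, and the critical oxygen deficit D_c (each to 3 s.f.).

t_c ≈ 0.732 d; D_c ≈ 4.85 mg/L

With k_a/k_d = 5.239 and 1 − D₀(k_a−k_d)/(k_d L₀) = 0.6546,
t_c = ln(5.239 × 0.6546) / (2.08 − 0.397) = ln(3.430) / 1.683 = 1.232/1.683 = 0.7323 d.
L(t_c) = L₀ e^(−k_d t_c) = 34.0 × 0.7477 = 25.42 mg/L, and at the critical point k_a D_c = k_d L, so D_c = (0.397/2.08) × 25.42 = 4.852 mg/L.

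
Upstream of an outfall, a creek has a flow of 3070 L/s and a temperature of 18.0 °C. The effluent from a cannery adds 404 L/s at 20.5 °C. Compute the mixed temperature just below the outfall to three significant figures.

18.3 °C

Flow-weighted mixing: C = (Q_r C_r + Q_w C_w)/(Q_r + Q_w)
= (3070×18.0 + 404×20.5)/(3070 + 404) = 63540/3474 = 18.29 °C.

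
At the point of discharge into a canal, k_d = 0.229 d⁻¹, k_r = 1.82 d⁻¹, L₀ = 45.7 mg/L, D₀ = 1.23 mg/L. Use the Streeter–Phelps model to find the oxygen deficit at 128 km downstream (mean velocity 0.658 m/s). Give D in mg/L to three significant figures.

D ≈ 3.84 mg/L

Travel time t = x/v = 128 km / (0.658 m/s) = 128000 m / 0.658 m/s = 194500 s = 2.251 d.
k_d L₀/(k_r−k_d) = 0.229×45.7/(1.82−0.229) = 10.47/1.591 = 6.578 mg/L.
e^(−k_d t) = e^(−0.229×2.251) = 0.5971; e^(−k_r t) = e^(−1.82×2.251) = 0.01661.
D = 6.578 × (0.5971 − 0.01661) + 1.23 × 0.01661 = 3.819 + 0.02043 = 3.839 mg/L.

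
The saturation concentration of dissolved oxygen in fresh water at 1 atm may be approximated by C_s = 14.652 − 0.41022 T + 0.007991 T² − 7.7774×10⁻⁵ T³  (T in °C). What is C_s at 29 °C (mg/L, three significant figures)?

C_s = 14.652 − 0.41022×29 + 0.007991×29² − 7.7774×10⁻⁵×29³ = 7.579 mg/L.

C_s ≈ 7.58 mg/L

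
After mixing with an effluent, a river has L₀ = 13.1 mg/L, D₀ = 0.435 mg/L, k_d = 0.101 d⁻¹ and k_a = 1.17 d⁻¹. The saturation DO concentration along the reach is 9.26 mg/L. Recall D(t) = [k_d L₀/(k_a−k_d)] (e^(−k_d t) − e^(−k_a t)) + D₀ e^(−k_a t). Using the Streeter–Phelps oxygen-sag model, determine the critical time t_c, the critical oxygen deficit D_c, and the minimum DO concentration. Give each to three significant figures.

With k_a/k_d = 11.58 and 1 − D₀(k_a−k_d)/(k_d L₀) = 0.6485,
t_c = ln(11.58 × 0.6485) / (1.17 − 0.101) = ln(7.513) / 1.069 = 2.017/1.069 = 1.886 d.
D_c = (k_d/k_a) L₀ e^(−k_d t_c) = (0.101/1.17) × 13.1 × e^(−0.101×1.886) = 0.08632 × 13.1 × 0.8265 = 0.9347 mg/L.
Minimum DO = C_s − D_c = 9.26 − 0.9347 = 8.325 mg/L.

t_c ≈ 1.89 d; D_c ≈ 0.935 mg/L; min DO ≈ 8.33 mg/L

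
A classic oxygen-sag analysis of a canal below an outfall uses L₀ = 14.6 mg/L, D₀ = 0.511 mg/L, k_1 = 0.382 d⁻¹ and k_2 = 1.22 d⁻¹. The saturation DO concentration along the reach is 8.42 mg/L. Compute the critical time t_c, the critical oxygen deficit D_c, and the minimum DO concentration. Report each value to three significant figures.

t_c ≈ 1.29 d; D_c ≈ 2.79 mg/L; min DO ≈ 5.63 mg/L

t_c = [1/(k_2−k_1)] ln[(k_2/k_1)(1 − D₀(k_2−k_1)/(k_1 L₀))]
= [1/(1.22−0.382)] ln[(1.22/0.382)(1 − 0.511×0.8380/(0.382×14.6))]
= (1/0.8380) ln[3.194 × 0.9232] = 1.193 × ln(2.949) = 1.193 × 1.081 = 1.290 d.
D_c = (k_1/k_2) L₀ e^(−k_1 t_c) = (0.382/1.22) × 14.6 × e^(−0.382×1.290) = 0.3131 × 14.6 × 0.6108 = 2.792 mg/L.
Minimum DO = C_s − D_c = 8.42 − 2.792 = 5.628 mg/L.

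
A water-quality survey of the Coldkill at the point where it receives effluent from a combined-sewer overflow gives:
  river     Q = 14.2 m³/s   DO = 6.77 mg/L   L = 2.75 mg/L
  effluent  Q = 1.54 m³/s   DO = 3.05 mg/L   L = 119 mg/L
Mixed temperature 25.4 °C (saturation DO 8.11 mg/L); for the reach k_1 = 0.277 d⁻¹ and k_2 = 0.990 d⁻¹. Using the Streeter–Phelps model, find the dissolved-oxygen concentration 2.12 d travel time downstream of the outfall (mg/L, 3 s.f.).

Mixed DO = (14.2×6.77 + 1.54×3.05)/(14.2+1.54) = 100.8/15.74 = 6.406 mg/L.
Mixed L₀ = (14.2×2.75 + 1.54×119)/(15.74) = 222.3/15.74 = 14.12 mg/L.
Initial deficit D₀ = C_s − DO₀ = 8.11 − 6.406 = 1.704 mg/L.
D(2.12) = [0.277×14.12/(0.990−0.277)](e^(−0.277×2.12) − e^(−0.990×2.12)) + 1.704 e^(−0.990×2.12)
= 5.487 × (0.5559 − 0.1226) + 1.704 × 0.1226 = 2.586 mg/L.
DO = 8.11 − 2.586 = 5.524 mg/L.

DO ≈ 5.52 mg/L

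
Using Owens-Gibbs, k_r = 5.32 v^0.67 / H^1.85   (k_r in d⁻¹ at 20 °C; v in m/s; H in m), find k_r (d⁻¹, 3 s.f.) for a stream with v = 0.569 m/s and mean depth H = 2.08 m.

k_r = 5.32 × 0.569^0.67 / 2.08^1.85 = 5.32 × 0.6854 / 3.876 = 0.9406 d⁻¹.

k_r ≈ 0.941 d⁻¹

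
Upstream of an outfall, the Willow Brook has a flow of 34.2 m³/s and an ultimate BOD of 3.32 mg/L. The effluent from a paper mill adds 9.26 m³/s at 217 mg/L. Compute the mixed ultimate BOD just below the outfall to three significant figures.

Flow-weighted mixing: C = (Q_r C_r + Q_w C_w)/(Q_r + Q_w)
= (34.2×3.32 + 9.26×217)/(34.2 + 9.26) = 2123/43.46 = 48.85 mg/L.

48.8 mg/L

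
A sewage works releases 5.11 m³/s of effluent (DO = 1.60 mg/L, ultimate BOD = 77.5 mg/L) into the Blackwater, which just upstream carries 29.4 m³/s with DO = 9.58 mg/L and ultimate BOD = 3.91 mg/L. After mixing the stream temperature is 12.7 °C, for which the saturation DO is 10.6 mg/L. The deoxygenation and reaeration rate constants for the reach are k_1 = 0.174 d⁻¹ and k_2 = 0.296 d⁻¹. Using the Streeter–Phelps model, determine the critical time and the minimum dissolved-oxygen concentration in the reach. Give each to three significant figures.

Mixed DO = (29.4×9.58 + 5.11×1.60)/(29.4+5.11) = 289.8/34.51 = 8.398 mg/L.
Mixed L₀ = (29.4×3.91 + 5.11×77.5)/(34.51) = 511.0/34.51 = 14.81 mg/L.
Initial deficit D₀ = C_s − DO₀ = 10.6 − 8.398 = 2.202 mg/L.
t_c = (1/0.1220) ln[(0.296/0.174)(1 − 2.202×0.1220/(0.174×14.81))] = 8.197 × ln(1.524) = 3.453 d.
D_c = (0.174/0.296) × 14.81 × e^(−0.174×3.453) = 0.5878 × 14.81 × 0.5484 = 4.773 mg/L.
Minimum DO = 10.6 − 4.773 = 5.827 mg/L.

t_c ≈ 3.45 d; minimum DO ≈ 5.83 mg/L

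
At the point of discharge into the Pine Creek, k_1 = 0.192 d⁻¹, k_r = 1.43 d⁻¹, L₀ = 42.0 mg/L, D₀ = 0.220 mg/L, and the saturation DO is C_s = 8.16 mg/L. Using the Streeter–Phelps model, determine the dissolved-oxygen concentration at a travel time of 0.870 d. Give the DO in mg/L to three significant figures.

k_1 L₀/(k_r−k_1) = 0.192×42.0/(1.43−0.192) = 8.064/1.238 = 6.514 mg/L.
e^(−k_1 t) = e^(−0.192×0.8700) = 0.8462; e^(−k_r t) = e^(−1.43×0.8700) = 0.2882.
D = 6.514 × (0.8462 − 0.2882) + 0.220 × 0.2882 = 3.634 + 0.06340 = 3.698 mg/L.
DO = C_s − D = 8.16 − 3.698 = 4.462 mg/L.

DO ≈ 4.46 mg/L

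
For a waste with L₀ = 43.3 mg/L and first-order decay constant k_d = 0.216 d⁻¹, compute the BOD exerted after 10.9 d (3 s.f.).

y_t = L₀(1 − e^(−k_d t)) = 43.3 × (1 − e^(−0.216×10.9))
= 43.3 × (1 − 0.09495) = 43.3 × 0.9050 = 39.19 mg/L.

y ≈ 39.2 mg/L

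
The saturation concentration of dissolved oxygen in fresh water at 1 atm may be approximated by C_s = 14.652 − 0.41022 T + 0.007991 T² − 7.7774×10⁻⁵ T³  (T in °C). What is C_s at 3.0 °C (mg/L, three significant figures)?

C_s = 14.652 − 0.41022×3.0 + 0.007991×3.0² − 7.7774×10⁻⁵×3.0³ = 13.49 mg/L.

C_s ≈ 13.5 mg/L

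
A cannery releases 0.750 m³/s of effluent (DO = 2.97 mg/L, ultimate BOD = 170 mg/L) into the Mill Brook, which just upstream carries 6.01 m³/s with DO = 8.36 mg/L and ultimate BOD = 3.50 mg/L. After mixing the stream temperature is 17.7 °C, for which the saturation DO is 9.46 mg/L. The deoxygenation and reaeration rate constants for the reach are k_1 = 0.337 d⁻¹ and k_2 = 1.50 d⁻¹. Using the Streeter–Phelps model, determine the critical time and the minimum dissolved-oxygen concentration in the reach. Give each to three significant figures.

Mixed DO = (6.01×8.36 + 0.750×2.97)/(6.01+0.750) = 52.47/6.760 = 7.762 mg/L.
Mixed L₀ = (6.01×3.50 + 0.750×170)/(6.760) = 148.5/6.760 = 21.97 mg/L.
Initial deficit D₀ = C_s − DO₀ = 9.46 − 7.762 = 1.698 mg/L.
t_c = (1/1.163) ln[(1.50/0.337)(1 − 1.698×1.163/(0.337×21.97))] = 0.8598 × ln(3.264) = 1.017 d.
D_c = (0.337/1.50) × 21.97 × e^(−0.337×1.017) = 0.2247 × 21.97 × 0.7098 = 3.504 mg/L.
Minimum DO = 9.46 − 3.504 = 5.956 mg/L.

t_c ≈ 1.02 d; minimum DO ≈ 5.96 mg/L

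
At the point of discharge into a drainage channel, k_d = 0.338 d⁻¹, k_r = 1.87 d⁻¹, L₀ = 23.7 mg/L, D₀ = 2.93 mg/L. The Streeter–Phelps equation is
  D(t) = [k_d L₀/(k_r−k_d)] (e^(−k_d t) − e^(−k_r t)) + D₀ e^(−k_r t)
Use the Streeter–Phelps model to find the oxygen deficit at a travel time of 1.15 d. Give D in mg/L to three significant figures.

D ≈ 3.28 mg/L

k_d L₀/(k_r−k_d) = 0.338×23.7/(1.87−0.338) = 8.011/1.532 = 5.229 mg/L.
e^(−k_d t) = e^(−0.338×1.150) = 0.6779; e^(−k_r t) = e^(−1.87×1.150) = 0.1164.
D = 5.229 × (0.6779 − 0.1164) + 2.93 × 0.1164 = 2.936 + 0.3411 = 3.277 mg/L.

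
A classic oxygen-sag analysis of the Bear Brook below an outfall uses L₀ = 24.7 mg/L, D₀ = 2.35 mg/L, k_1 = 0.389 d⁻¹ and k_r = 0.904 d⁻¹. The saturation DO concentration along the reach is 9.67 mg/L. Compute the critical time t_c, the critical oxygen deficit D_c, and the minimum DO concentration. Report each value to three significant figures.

t_c ≈ 1.38 d; D_c ≈ 6.22 mg/L; min DO ≈ 3.45 mg/L

t_c = [1/(k_r−k_1)] ln[(k_r/k_1)(1 − D₀(k_r−k_1)/(k_1 L₀))]
= [1/(0.904−0.389)] ln[(0.904/0.389)(1 − 2.35×0.5150/(0.389×24.7))]
= (1/0.5150) ln[2.324 × 0.8740] = 1.942 × ln(2.031) = 1.942 × 0.7086 = 1.376 d.
L(t_c) = L₀ e^(−k_1 t_c) = 24.7 × 0.5855 = 14.46 mg/L, and at the critical point k_r D_c = k_1 L, so D_c = (0.389/0.904) × 14.46 = 6.223 mg/L.
Minimum DO = C_s − D_c = 9.67 − 6.223 = 3.447 mg/L.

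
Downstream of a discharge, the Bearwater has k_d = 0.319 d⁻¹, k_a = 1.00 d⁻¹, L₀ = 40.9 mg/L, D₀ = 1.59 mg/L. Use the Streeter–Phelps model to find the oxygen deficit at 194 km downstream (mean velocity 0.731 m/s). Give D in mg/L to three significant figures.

D ≈ 6.38 mg/L

Travel time t = x/v = 194 km / (0.731 m/s) = 194000 m / 0.731 m/s = 265400 s = 3.072 d.
k_d L₀/(k_a−k_d) = 0.319×40.9/(1.00−0.319) = 13.05/0.6810 = 19.16 mg/L.
e^(−k_d t) = e^(−0.319×3.072) = 0.3754; e^(−k_a t) = e^(−1.00×3.072) = 0.04634.
D = 19.16 × (0.3754 − 0.04634) + 1.59 × 0.04634 = 6.304 + 0.07369 = 6.377 mg/L.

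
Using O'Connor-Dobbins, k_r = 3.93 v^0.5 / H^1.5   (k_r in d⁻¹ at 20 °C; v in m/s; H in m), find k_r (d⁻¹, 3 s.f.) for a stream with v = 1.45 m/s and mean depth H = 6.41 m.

k_r = 3.93 × 1.45^0.5 / 6.41^1.5 = 3.93 × 1.204 / 16.23 = 0.2916 d⁻¹.

k_r ≈ 0.292 d⁻¹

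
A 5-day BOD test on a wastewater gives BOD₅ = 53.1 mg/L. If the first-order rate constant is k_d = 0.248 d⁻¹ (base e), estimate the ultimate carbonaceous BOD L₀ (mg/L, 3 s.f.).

BOD₅ = L₀(1 − e^(−5k_d)) ⇒ L₀ = BOD₅ / (1 − e^(−5×0.248))
= 53.1 / (1 − 0.2894) = 53.1 / 0.7106 = 74.72 mg/L.

L₀ ≈ 74.7 mg/L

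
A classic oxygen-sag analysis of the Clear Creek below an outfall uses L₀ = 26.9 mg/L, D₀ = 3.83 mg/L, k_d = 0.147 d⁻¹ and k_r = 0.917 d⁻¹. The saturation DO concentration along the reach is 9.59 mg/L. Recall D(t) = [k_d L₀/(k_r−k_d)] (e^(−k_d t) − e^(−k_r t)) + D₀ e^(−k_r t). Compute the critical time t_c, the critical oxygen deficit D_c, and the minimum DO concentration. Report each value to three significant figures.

t_c ≈ 0.599 d; D_c ≈ 3.95 mg/L; min DO ≈ 5.64 mg/L

At the critical point dD/dt = 0, so k_d L₀ e^(−k_d t) = k_r D. Substituting D(t) from the Streeter–Phelps equation and solving for t gives
t_c = ln[(k_r/k_d)(1 − D₀(k_r−k_d)/(k_d L₀))] / (k_r−k_d).
Here k_r−k_d = 0.7700 d⁻¹ and 1 − D₀(k_r−k_d)/(k_d L₀) = 1 − 3.83×0.7700/(0.147×26.9) = 0.2542, so
t_c = ln(6.238 × 0.2542) / 0.7700 = 0.4611 / 0.7700 = 0.5988 d.
L(t_c) = L₀ e^(−k_d t_c) = 26.9 × 0.9157 = 24.63 mg/L, and at the critical point k_r D_c = k_d L, so D_c = (0.147/0.917) × 24.63 = 3.949 mg/L.
Minimum DO = C_s − D_c = 9.59 − 3.949 = 5.641 mg/L.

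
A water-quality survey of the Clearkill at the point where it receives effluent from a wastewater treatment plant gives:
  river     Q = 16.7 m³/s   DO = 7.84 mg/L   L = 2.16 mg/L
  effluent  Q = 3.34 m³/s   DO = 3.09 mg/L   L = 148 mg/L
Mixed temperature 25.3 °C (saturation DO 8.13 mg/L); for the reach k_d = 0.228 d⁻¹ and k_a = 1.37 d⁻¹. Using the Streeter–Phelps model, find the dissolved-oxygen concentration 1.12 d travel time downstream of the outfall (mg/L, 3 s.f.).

DO ≈ 4.94 mg/L

Mixed DO = (16.7×7.84 + 3.34×3.09)/(16.7+3.34) = 141.2/20.04 = 7.048 mg/L.
Mixed L₀ = (16.7×2.16 + 3.34×148)/(20.04) = 530.4/20.04 = 26.47 mg/L.
Initial deficit D₀ = C_s − DO₀ = 8.13 − 7.048 = 1.082 mg/L.
D(1.12) = [0.228×26.47/(1.37−0.228)](e^(−0.228×1.12) − e^(−1.37×1.12)) + 1.082 e^(−1.37×1.12)
= 5.284 × (0.7746 − 0.2156) + 1.082 × 0.2156 = 3.187 mg/L.
DO = 8.13 − 3.187 = 4.943 mg/L.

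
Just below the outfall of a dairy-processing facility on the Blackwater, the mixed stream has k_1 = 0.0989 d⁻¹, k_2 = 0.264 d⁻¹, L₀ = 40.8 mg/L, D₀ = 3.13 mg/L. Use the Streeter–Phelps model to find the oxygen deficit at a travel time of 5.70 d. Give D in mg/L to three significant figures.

k_1 L₀/(k_2−k_1) = 0.0989×40.8/(0.264−0.0989) = 4.035/0.1651 = 24.44 mg/L.
e^(−k_1 t) = e^(−0.0989×5.700) = 0.5691; e^(−k_2 t) = e^(−0.264×5.700) = 0.2221.
D = 24.44 × (0.5691 − 0.2221) + 3.13 × 0.2221 = 8.481 + 0.6951 = 9.176 mg/L.

D ≈ 9.18 mg/L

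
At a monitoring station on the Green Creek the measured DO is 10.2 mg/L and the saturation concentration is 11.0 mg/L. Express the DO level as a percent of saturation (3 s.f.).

% saturation = C/C_s × 100 = 10.2/11.0 × 100 = 92.7 %.

92.7 % saturation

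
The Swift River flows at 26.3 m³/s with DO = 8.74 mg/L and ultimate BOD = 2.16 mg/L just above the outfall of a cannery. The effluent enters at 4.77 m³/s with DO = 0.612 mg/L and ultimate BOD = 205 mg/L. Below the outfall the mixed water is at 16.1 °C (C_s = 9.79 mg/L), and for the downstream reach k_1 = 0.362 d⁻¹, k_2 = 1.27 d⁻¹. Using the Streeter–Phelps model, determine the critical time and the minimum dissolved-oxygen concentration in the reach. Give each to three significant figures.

Mixed DO = (26.3×8.74 + 4.77×0.612)/(26.3+4.77) = 232.8/31.07 = 7.492 mg/L.
Mixed L₀ = (26.3×2.16 + 4.77×205)/(31.07) = 1035/31.07 = 33.30 mg/L.
Initial deficit D₀ = C_s − DO₀ = 9.79 − 7.492 = 2.298 mg/L.
t_c = (1/0.9080) ln[(1.27/0.362)(1 − 2.298×0.9080/(0.362×33.30))] = 1.101 × ln(2.901) = 1.173 d.
D_c = (0.362/1.27) × 33.30 × e^(−0.362×1.173) = 0.2850 × 33.30 × 0.6540 = 6.208 mg/L.
Minimum DO = 9.79 − 6.208 = 3.582 mg/L.

t_c ≈ 1.17 d; minimum DO ≈ 3.58 mg/L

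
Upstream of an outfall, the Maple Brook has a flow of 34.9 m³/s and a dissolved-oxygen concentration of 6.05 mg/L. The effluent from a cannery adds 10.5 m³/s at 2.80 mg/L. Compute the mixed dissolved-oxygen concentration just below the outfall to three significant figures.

Flow-weighted mixing: C = (Q_r C_r + Q_w C_w)/(Q_r + Q_w)
= (34.9×6.05 + 10.5×2.80)/(34.9 + 10.5) = 240.5/45.40 = 5.298 mg/L.

5.30 mg/L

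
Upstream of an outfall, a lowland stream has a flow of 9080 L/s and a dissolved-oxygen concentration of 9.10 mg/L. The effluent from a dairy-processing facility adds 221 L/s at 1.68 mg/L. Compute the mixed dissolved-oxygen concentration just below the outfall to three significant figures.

8.92 mg/L

Flow-weighted mixing: C = (Q_r C_r + Q_w C_w)/(Q_r + Q_w)
= (9080×9.10 + 221×1.68)/(9080 + 221) = 83000/9301 = 8.924 mg/L.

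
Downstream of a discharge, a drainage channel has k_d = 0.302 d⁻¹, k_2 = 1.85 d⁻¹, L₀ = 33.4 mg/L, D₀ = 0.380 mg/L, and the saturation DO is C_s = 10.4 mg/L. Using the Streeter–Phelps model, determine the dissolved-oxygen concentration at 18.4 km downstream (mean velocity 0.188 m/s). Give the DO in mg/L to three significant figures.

Travel time t = x/v = 18.4 km / (0.188 m/s) = 18400 m / 0.188 m/s = 97870 s = 1.133 d.
k_d L₀/(k_2−k_d) = 0.302×33.4/(1.85−0.302) = 10.09/1.548 = 6.516 mg/L.
e^(−k_d t) = e^(−0.302×1.133) = 0.7103; e^(−k_2 t) = e^(−1.85×1.133) = 0.1230.
D = 6.516 × (0.7103 − 0.1230) + 0.380 × 0.1230 = 3.827 + 0.04674 = 3.874 mg/L.
DO = C_s − D = 10.4 − 3.874 = 6.526 mg/L.

DO ≈ 6.53 mg/L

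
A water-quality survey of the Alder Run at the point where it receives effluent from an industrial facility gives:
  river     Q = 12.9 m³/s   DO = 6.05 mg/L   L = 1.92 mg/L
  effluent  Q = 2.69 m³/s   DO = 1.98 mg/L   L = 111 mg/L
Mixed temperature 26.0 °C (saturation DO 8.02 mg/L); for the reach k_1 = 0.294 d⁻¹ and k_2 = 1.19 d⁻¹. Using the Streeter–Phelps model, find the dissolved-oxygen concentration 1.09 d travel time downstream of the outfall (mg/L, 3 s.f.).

DO ≈ 4.21 mg/L

Mixed DO = (12.9×6.05 + 2.69×1.98)/(12.9+2.69) = 83.37/15.59 = 5.348 mg/L.
Mixed L₀ = (12.9×1.92 + 2.69×111)/(15.59) = 323.4/15.59 = 20.74 mg/L.
Initial deficit D₀ = C_s − DO₀ = 8.02 − 5.348 = 2.672 mg/L.
D(1.09) = [0.294×20.74/(1.19−0.294)](e^(−0.294×1.09) − e^(−1.19×1.09)) + 2.672 e^(−1.19×1.09)
= 6.806 × (0.7258 − 0.2733) + 2.672 × 0.2733 = 3.810 mg/L.
DO = 8.02 − 3.810 = 4.210 mg/L.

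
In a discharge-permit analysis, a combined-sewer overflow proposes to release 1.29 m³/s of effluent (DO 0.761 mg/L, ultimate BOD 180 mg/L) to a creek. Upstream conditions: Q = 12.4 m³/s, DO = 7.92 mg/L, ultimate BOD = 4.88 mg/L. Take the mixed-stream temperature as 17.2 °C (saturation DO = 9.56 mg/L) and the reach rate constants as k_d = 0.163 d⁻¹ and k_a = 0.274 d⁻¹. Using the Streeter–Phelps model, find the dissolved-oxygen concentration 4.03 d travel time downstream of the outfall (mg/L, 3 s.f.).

DO ≈ 2.92 mg/L

Mixed DO = (12.4×7.92 + 1.29×0.761)/(12.4+1.29) = 99.19/13.69 = 7.245 mg/L.
Mixed L₀ = (12.4×4.88 + 1.29×180)/(13.69) = 292.7/13.69 = 21.38 mg/L.
Initial deficit D₀ = C_s − DO₀ = 9.56 − 7.245 = 2.315 mg/L.
D(4.03) = [0.163×21.38/(0.274−0.163)](e^(−0.163×4.03) − e^(−0.274×4.03)) + 2.315 e^(−0.274×4.03)
= 31.40 × (0.5185 − 0.3315) + 2.315 × 0.3315 = 6.638 mg/L.
DO = 9.56 − 6.638 = 2.922 mg/L.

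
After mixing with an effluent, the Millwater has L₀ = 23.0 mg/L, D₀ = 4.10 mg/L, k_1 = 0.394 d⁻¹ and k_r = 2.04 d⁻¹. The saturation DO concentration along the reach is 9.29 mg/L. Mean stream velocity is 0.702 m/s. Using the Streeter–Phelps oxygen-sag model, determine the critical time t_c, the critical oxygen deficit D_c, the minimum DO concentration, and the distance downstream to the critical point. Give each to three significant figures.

At the critical point dD/dt = 0, so k_1 L₀ e^(−k_1 t) = k_r D. Substituting D(t) from the Streeter–Phelps equation and solving for t gives
t_c = ln[(k_r/k_1)(1 − D₀(k_r−k_1)/(k_1 L₀))] / (k_r−k_1).
Here k_r−k_1 = 1.646 d⁻¹ and 1 − D₀(k_r−k_1)/(k_1 L₀) = 1 − 4.10×1.646/(0.394×23.0) = 0.2553, so
t_c = ln(5.178 × 0.2553) / 1.646 = 0.2790 / 1.646 = 0.1695 d.
L(t_c) = L₀ e^(−k_1 t_c) = 23.0 × 0.9354 = 21.51 mg/L, and at the critical point k_r D_c = k_1 L, so D_c = (0.394/2.04) × 21.51 = 4.155 mg/L.
Minimum DO = C_s − D_c = 9.29 − 4.155 = 5.135 mg/L.
x_c = v t_c = 0.702 m/s × 0.1695 d × 86400 s/d = 10280 m ≈ 10.3 km.

t_c ≈ 0.169 d; D_c ≈ 4.16 mg/L; min DO ≈ 5.13 mg/L; x_c ≈ 10.3 km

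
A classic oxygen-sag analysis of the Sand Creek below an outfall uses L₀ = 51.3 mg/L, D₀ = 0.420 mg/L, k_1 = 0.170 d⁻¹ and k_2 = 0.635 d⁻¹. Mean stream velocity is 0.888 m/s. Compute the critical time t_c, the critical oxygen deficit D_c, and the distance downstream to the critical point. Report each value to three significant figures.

t_c ≈ 2.79 d; D_c ≈ 8.55 mg/L; x_c ≈ 214 km

At the critical point dD/dt = 0, so k_1 L₀ e^(−k_1 t) = k_2 D. Substituting D(t) from the Streeter–Phelps equation and solving for t gives
t_c = ln[(k_2/k_1)(1 − D₀(k_2−k_1)/(k_1 L₀))] / (k_2−k_1).
Here k_2−k_1 = 0.4650 d⁻¹ and 1 − D₀(k_2−k_1)/(k_1 L₀) = 1 − 0.420×0.4650/(0.170×51.3) = 0.9776, so
t_c = ln(3.735 × 0.9776) / 0.4650 = 1.295 / 0.4650 = 2.785 d.
L(t_c) = L₀ e^(−k_1 t_c) = 51.3 × 0.6228 = 31.95 mg/L, and at the critical point k_2 D_c = k_1 L, so D_c = (0.170/0.635) × 31.95 = 8.554 mg/L.
x_c = v t_c = 0.888 m/s × 2.785 d × 86400 s/d = 213700 m ≈ 214 km.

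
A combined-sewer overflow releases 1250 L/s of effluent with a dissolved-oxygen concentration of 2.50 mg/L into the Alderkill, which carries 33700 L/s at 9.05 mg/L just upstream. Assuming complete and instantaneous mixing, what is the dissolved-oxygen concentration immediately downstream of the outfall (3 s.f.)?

8.82 mg/L

Flow-weighted mixing: C = (Q_r C_r + Q_w C_w)/(Q_r + Q_w)
= (33700×9.05 + 1250×2.50)/(33700 + 1250) = 308100/34950 = 8.816 mg/L.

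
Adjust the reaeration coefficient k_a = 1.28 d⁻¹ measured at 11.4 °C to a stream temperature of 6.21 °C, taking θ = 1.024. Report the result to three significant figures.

k_a ≈ 1.13 d⁻¹

k_a(T₂) = k_a(T₁) · θ^(T₂−T₁) = 1.28 × 1.024^(6.21−11.4)
= 1.28 × 1.024^-5.19 = 1.28 × 0.8842 = 1.132 d⁻¹.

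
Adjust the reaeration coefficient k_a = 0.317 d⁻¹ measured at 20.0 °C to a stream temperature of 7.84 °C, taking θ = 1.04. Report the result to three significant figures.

k_a(T₂) = k_a(T₁) · θ^(T₂−T₁) = 0.317 × 1.04^(7.84−20.0)
= 0.317 × 1.04^-12.2 = 0.317 × 0.6207 = 0.1968 d⁻¹.

k_a ≈ 0.197 d⁻¹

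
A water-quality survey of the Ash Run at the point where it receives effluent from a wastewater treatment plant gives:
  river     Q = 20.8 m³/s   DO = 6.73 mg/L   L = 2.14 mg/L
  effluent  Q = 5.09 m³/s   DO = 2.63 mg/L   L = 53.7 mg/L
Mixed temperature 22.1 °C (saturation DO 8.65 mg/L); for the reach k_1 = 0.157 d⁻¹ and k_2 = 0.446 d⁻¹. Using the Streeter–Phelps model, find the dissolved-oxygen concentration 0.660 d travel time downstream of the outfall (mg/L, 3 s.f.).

Mixed DO = (20.8×6.73 + 5.09×2.63)/(20.8+5.09) = 153.4/25.89 = 5.924 mg/L.
Mixed L₀ = (20.8×2.14 + 5.09×53.7)/(25.89) = 317.8/25.89 = 12.28 mg/L.
Initial deficit D₀ = C_s − DO₀ = 8.65 − 5.924 = 2.726 mg/L.
D(0.660) = [0.157×12.28/(0.446−0.157)](e^(−0.157×0.660) − e^(−0.446×0.660)) + 2.726 e^(−0.446×0.660)
= 6.669 × (0.9016 − 0.7450) + 2.726 × 0.7450 = 3.075 mg/L.
DO = 8.65 − 3.075 = 5.575 mg/L.

DO ≈ 5.57 mg/L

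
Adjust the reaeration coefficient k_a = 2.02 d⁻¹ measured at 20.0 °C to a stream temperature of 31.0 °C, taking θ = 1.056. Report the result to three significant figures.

k_a ≈ 3.68 d⁻¹

k_a(T₂) = k_a(T₁) · θ^(T₂−T₁) = 2.02 × 1.056^(31.0−20.0)
= 2.02 × 1.056^11.0 = 2.02 × 1.821 = 3.678 d⁻¹.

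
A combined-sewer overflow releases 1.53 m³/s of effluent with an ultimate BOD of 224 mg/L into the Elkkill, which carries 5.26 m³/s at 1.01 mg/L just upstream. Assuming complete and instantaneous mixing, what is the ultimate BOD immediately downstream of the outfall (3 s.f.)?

Flow-weighted mixing: C = (Q_r C_r + Q_w C_w)/(Q_r + Q_w)
= (5.26×1.01 + 1.53×224)/(5.26 + 1.53) = 348.0/6.790 = 51.26 mg/L.

51.3 mg/L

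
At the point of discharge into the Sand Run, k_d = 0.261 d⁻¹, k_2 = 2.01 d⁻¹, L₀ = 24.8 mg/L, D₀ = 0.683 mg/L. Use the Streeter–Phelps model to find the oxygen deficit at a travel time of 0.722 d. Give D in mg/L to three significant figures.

D ≈ 2.36 mg/L

k_d L₀/(k_2−k_d) = 0.261×24.8/(2.01−0.261) = 6.473/1.749 = 3.701 mg/L.
e^(−k_d t) = e^(−0.261×0.7220) = 0.8282; e^(−k_2 t) = e^(−2.01×0.7220) = 0.2343.
D = 3.701 × (0.8282 − 0.2343) + 0.683 × 0.2343 = 2.198 + 0.1600 = 2.358 mg/L.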